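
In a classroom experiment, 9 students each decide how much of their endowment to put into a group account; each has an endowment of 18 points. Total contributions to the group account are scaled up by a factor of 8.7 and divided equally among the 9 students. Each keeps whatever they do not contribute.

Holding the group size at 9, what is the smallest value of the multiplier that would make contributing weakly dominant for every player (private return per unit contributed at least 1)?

A contributed unit returns (multiplier)/9 to its contributor.
This reaches 1 exactly when the multiplier is 9.

9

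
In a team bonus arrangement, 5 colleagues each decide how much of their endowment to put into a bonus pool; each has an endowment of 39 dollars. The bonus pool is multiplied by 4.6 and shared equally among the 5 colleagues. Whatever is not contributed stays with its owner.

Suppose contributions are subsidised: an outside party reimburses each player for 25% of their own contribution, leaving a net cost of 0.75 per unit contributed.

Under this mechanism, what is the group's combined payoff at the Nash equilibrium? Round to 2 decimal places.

945.75 dollars

With the mechanism, a contributed unit returns (4.6/5) / 0.75 = 1.2267 per unit of net cost to the contributor — now above 1 — so contributing fully is weakly dominant for every player.
At the Nash equilibrium everyone contributes 39. Group total payoff = 5 × (39 × 0.25 + 4.6 × 39) = 945.75.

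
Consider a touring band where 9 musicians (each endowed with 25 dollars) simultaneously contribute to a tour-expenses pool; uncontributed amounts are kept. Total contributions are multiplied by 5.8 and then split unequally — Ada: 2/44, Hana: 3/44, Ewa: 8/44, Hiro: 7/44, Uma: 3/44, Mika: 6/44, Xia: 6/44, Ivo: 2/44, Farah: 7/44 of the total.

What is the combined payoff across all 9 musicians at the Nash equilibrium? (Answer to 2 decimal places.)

345.00 dollars

A player with share s gets back 5.8·s per unit contributed, so full contribution is dominant for anyone with s > 1/5.8 = 0.1724 and zero contribution is dominant for anyone below.
Ewa alone (share 8/44) is above the threshold, contributing 25; the remaining 8 contribute 0. Total contributed: 25.
The tour-expenses pool pays out 5.8 × 25 = 145.00 in total (split across the unequal shares, but the aggregate is all that matters for the group sum).
The 8 free-riders keep 25 each, adding 200. Group total = 200 + 145.00 = 345.00.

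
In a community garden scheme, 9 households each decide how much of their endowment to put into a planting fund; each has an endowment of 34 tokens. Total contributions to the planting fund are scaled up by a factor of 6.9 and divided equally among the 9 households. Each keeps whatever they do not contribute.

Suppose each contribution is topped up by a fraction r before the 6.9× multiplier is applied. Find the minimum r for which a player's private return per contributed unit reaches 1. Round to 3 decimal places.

0.304

With matching at rate r, one contributed unit becomes (1 + r) in the planting fund and returns 6.9 × (1 + r) / 9 to the contributor.
Setting this equal to 1: 1 + r = 9/6.9 = 1.3043.
So the minimum matching rate is r = 1.3043 − 1 = 0.304.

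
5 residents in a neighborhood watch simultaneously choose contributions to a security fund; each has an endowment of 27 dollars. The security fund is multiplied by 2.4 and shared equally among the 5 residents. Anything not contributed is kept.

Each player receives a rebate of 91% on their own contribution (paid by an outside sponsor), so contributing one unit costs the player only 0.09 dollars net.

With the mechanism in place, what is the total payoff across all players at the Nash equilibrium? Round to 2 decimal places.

With the mechanism, a contributed unit returns (2.4/5) / 0.09 = 5.3333 per unit of net cost to the contributor — now above 1 — so contributing fully is weakly dominant for every player.
At the Nash equilibrium everyone contributes 27. Group total payoff = 5 × (27 × 0.91 + 2.4 × 27) = 446.85.

446.85 dollars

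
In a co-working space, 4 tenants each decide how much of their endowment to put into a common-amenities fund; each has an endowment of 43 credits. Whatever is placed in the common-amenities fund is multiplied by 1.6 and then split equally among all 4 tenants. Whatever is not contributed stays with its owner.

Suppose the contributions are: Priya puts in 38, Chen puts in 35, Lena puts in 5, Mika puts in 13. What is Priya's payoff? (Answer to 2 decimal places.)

Total contributed: 38 + 35 + 5 + 13 = 91.
Each receives 1.6 × 91 / 4 = 36.40 from the common-amenities fund.
Priya keeps 43 − 38 = 5, so Priya's payoff is 5 + 36.40 = 41.40.

41.40 credits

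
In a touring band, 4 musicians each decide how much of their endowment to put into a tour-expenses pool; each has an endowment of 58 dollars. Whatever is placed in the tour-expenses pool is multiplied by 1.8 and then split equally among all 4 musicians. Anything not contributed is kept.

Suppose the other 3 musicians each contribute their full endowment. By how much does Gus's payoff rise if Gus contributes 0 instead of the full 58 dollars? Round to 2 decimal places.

31.90 dollars

Switching from a contribution of 58 to 0 lets Gus keep an extra 58 dollars, but lowers the tour-expenses pool by 58, which costs Gus their own share of that drop: 1.8/4 × 58 = 26.10.
Net gain = 58 − 26.10 = 31.90. The private return per contributed unit (0.4500) is below 1, so free-riding is indeed the best response regardless of what the others do.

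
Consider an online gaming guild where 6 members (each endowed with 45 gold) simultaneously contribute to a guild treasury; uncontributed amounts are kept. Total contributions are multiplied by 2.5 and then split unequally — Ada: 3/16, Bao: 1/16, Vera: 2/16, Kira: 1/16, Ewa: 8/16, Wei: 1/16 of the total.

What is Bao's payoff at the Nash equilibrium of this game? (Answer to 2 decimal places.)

A player with share s gets back 2.5·s per unit contributed, so full contribution is dominant for anyone with s > 1/2.5 = 0.4000 and zero contribution is dominant for anyone below.
Ewa alone (share 8/16) is above the threshold, contributing 45; the remaining 5 contribute 0. Total contributed: 45.
Bao keeps 45 and receives 2.5 × 45 × 1/16 = 7.03 from the guild treasury, for a payoff of 52.03.

52.03 gold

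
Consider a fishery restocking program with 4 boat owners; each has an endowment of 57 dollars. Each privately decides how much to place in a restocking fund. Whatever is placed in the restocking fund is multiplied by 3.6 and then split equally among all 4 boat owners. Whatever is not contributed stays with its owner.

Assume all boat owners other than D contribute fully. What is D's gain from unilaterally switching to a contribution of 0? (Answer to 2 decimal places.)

5.70 dollars

Switching from a contribution of 57 to 0 lets D keep an extra 57 dollars, but lowers the restocking fund by 57, which costs D their own share of that drop: 3.6/4 × 57 = 51.30.
Net gain = 57 − 51.30 = 5.70. The private return per contributed unit (0.9000) is below 1, so free-riding is indeed the best response regardless of what the others do.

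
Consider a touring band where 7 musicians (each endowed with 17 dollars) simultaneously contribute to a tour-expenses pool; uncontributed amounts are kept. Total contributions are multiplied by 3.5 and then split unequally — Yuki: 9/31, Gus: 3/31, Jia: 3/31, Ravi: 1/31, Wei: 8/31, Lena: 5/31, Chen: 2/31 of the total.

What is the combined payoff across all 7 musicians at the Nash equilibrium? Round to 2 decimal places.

For player j, contributing a unit is worthwhile iff 3.5 × (j's share) ≥ 1, i.e. iff j's share is at least 0.2857.
The only share above 0.2857 is Yuki's 9/31, contributing 17; the remaining 6 contribute 0. Total contributed: 17.
The tour-expenses pool pays out 3.5 × 17 = 59.50 in total (split across the unequal shares, but the aggregate is all that matters for the group sum).
The 6 free-riders keep 17 each, adding 102. Group total = 102 + 59.50 = 161.50.

161.50 dollars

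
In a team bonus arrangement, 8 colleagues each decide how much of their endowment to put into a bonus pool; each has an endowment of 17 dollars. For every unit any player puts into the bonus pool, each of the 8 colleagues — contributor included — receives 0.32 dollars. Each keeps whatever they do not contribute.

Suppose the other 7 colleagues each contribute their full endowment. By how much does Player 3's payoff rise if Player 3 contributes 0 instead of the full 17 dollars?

11.56 dollars

Switching from a contribution of 17 to 0 lets Player 3 keep an extra 17 dollars, but lowers the bonus pool by 17, which costs Player 3 their own share of that drop: 0.32 × 17 = 5.44.
Net gain = 17 − 5.44 = 11.56. The private return per contributed unit (0.32) is below 1, so free-riding is indeed the best response regardless of what the others do.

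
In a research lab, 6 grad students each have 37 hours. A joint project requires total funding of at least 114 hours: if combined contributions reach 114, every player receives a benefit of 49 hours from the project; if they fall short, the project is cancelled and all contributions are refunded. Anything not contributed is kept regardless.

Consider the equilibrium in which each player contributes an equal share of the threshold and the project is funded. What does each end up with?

67 hours

Equal share of the threshold: 114/6 = 19.
At this profile no one gains by cutting their contribution: any cut drops the total below 114, the project is cancelled, contributions are refunded, and the deviator ends with 37, which is less than 37 − 19 + 49 = 67. Contributing more than 19 just wastes the excess. So contributing exactly 19 is a best response.
Each player's payoff: 37 − 19 + 49 = 67.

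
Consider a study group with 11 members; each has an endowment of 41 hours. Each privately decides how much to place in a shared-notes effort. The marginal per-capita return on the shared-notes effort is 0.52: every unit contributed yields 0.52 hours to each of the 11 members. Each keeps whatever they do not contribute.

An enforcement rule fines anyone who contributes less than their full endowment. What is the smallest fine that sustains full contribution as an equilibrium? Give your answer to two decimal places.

Given the others contribute fully, the best deviation is to contribute 0 (any partial contribution still incurs the fine and gives up units whose private return 0.52 is below 1).
Deviating from 41 to 0 saves 41 hours but forfeits the deviator's share of the drop in the shared-notes effort: 0.52 × 41 = 21.32.
So the deviation gain is 41 − 21.32 = 19.68, and the fine must be at least 19.68 hours to wipe it out.

19.68 hours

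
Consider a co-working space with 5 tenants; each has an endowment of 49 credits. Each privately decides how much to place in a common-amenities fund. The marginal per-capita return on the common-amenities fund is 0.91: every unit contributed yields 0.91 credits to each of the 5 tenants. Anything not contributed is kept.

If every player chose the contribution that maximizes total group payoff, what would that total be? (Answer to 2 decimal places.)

1114.75 credits

Each contributed unit returns 4.550 to the group as a whole (0.91 to each of 5 players), which exceeds 1, so the social optimum is full contribution: group total = 4.550 × 245 = 1114.75.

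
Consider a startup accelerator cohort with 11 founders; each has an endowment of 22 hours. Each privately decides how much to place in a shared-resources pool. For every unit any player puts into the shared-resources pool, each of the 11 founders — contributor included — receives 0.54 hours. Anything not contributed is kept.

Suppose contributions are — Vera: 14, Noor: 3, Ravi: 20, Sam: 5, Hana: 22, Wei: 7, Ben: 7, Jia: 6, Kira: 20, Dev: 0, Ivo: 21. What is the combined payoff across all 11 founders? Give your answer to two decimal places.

Total contributed: 14 + 3 + 20 + 5 + 22 + 7 + 7 + 6 + 20 + 0 + 21 = 125; total kept: 11 × 22 − 125 = 117.
The shared-resources pool pays out 0.54 × 11 × 125 = 742.50 in aggregate.
Group total = 117 + 742.50 = 859.50.

859.50 hours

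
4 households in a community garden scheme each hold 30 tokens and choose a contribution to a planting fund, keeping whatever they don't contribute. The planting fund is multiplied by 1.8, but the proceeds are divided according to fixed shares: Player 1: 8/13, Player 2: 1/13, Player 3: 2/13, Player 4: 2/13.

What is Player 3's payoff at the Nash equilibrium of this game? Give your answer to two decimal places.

A player with share s gets back 1.8·s per unit contributed, so full contribution is dominant for anyone with s > 1/1.8 = 0.5556 and zero contribution is dominant for anyone below.
The only share above 0.5556 is Player 1's 8/13, contributing 30; the remaining 3 contribute 0. Total contributed: 30.
Player 3 keeps 30 and receives 1.8 × 30 × 2/13 = 8.31 from the planting fund, for a payoff of 38.31.

38.31 tokens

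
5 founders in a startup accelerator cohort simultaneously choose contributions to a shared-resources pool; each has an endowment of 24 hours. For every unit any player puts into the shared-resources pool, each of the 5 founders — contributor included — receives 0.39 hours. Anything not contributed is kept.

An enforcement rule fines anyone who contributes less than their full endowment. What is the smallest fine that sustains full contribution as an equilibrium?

14.64 hours

Given the others contribute fully, the best deviation is to contribute 0 (any partial contribution still incurs the fine and gives up units whose private return 0.39 is below 1).
Deviating from 24 to 0 saves 24 hours but forfeits the deviator's share of the drop in the shared-resources pool: 0.39 × 24 = 9.36.
So the deviation gain is 24 − 9.36 = 14.64, and the fine must be at least 14.64 hours to wipe it out.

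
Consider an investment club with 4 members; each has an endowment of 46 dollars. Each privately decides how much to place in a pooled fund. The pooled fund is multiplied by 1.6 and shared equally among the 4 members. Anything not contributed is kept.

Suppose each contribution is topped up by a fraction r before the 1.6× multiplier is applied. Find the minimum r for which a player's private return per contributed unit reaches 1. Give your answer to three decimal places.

1.500

With matching at rate r, one contributed unit becomes (1 + r) in the pooled fund and returns 1.6 × (1 + r) / 4 to the contributor.
Setting this equal to 1: 1 + r = 4/1.6 = 2.5000.
So the minimum matching rate is r = 2.5000 − 1 = 1.500.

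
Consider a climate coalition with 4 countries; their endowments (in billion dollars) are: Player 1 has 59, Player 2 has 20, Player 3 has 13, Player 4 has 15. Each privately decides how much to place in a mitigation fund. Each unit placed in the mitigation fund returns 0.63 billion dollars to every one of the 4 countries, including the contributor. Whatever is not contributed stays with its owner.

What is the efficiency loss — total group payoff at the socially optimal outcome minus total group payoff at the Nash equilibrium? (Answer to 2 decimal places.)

The private return per contributed unit is 0.63 < 1 for everyone, so the Nash equilibrium is zero contribution and the group total is Σ E_j = 59 + 20 + 13 + 15 = 107.
Each contributed unit returns 2.520 to the group, so the social optimum is full contribution by everyone: group total = 2.520 × 107 = 269.64.
Efficiency loss = (2.520 − 1) × 107 = 162.64.

162.64 billion dollars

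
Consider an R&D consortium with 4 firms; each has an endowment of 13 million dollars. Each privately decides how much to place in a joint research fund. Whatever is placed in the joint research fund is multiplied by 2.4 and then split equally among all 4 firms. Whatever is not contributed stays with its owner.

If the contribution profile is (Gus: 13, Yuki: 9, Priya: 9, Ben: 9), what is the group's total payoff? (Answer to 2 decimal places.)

Total contributed: 13 + 9 + 9 + 9 = 40; total kept: 4 × 13 − 40 = 12.
The joint research fund pays out 2.4 × 40 = 96.00 in aggregate.
Group total = 12 + 96.00 = 108.00.

108.00 million dollars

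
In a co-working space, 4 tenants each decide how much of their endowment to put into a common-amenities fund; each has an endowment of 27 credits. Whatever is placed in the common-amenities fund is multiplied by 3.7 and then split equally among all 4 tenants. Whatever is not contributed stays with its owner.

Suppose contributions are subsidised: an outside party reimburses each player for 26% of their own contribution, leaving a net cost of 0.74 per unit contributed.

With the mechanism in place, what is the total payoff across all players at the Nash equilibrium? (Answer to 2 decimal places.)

427.68 credits

Under the mechanism each unit contributed yields (3.7/4) / 0.74 = 1.2500 back to its contributor per unit of net cost, which exceeds 1, making full contribution the dominant choice for everyone.
At the Nash equilibrium everyone contributes 27. Group total payoff = 4 × (27 × 0.26 + 3.7 × 27) = 427.68.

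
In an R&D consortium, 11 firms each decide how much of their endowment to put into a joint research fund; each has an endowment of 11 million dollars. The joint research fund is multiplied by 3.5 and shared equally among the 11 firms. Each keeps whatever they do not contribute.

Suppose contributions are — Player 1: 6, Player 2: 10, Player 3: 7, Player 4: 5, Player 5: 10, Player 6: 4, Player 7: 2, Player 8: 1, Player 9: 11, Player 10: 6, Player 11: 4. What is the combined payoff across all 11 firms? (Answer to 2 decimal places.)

286.00 million dollars

Total contributed: 6 + 10 + 7 + 5 + 10 + 4 + 2 + 1 + 11 + 6 + 4 = 66; total kept: 11 × 11 − 66 = 55.
The joint research fund pays out 3.5 × 66 = 231.00 in aggregate.
Group total = 55 + 231.00 = 286.00.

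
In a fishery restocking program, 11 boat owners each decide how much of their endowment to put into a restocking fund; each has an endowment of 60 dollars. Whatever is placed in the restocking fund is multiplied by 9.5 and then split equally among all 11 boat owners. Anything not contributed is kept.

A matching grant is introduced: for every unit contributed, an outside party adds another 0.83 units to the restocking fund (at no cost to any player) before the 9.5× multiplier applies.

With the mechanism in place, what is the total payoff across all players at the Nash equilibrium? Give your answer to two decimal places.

11474.10 dollars

The effective private return per unit is now 9.5 × 1.83 / 11 = 1.5805 > 1, so every player's dominant strategy flips to full contribution.
So the Nash equilibrium is full contribution by all 11; the group earns 9.5 × 1.83 × 660 = 11474.10.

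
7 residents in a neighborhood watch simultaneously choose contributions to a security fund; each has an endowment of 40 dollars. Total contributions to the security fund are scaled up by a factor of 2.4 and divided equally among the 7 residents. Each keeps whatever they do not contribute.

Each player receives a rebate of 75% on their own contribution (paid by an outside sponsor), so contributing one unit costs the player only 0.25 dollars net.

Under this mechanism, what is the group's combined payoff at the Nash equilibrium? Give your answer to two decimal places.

882.00 dollars

With the mechanism, a contributed unit returns (2.4/7) / 0.25 = 1.3714 per unit of net cost to the contributor — now above 1 — so contributing fully is weakly dominant for every player.
So the Nash equilibrium is full contribution by all 7; the group earns 7 × (40 × 0.75 + 2.4 × 40) = 882.00.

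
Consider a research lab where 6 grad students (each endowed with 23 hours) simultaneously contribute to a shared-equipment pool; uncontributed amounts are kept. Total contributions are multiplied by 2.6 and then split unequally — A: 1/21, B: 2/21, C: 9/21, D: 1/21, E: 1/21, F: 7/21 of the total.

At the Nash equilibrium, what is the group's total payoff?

A player with share s gets back 2.6·s per unit contributed, so full contribution is dominant for anyone with s > 1/2.6 = 0.3846 and zero contribution is dominant for anyone below.
Only C (9/21) clears that bar, contributing 23; the remaining 5 contribute 0. Total contributed: 23.
The shared-equipment pool pays out 2.6 × 23 = 59.80 in total (split across the unequal shares, but the aggregate is all that matters for the group sum).
The 5 free-riders keep 23 each, adding 115. Group total = 115 + 59.80 = 174.80.

174.80 hours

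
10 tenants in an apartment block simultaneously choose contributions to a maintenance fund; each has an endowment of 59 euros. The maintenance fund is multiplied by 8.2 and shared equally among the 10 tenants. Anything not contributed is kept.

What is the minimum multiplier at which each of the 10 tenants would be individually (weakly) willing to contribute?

10

A contributed unit returns (multiplier)/10 to its contributor.
This reaches 1 exactly when the multiplier is 10.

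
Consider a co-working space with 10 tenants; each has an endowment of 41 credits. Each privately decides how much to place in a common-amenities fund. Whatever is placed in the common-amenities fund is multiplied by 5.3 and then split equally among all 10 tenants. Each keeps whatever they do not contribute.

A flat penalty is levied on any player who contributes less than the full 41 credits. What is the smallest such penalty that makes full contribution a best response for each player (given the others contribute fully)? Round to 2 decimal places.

Given the others contribute fully, the best deviation is to contribute 0 (any partial contribution still incurs the fine and gives up units whose private return 0.5300 is below 1).
Deviating from 41 to 0 saves 41 credits but forfeits the deviator's share of the drop in the common-amenities fund: 5.3/10 × 41 = 21.73.
So the deviation gain is 41 − 21.73 = 19.27, and the fine must be at least 19.27 credits to wipe it out.

19.27 credits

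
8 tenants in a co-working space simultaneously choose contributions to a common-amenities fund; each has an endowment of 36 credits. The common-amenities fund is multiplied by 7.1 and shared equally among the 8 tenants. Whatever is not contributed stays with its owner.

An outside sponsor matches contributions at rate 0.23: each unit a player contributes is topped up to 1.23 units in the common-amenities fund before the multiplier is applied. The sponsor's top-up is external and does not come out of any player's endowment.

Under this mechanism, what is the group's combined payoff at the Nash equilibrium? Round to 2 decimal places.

2515.10 credits

The effective private return per unit is now 7.1 × 1.23 / 8 = 1.0916 > 1, so every player's dominant strategy flips to full contribution.
So the Nash equilibrium is full contribution by all 8; the group earns 7.1 × 1.23 × 288 = 2515.10.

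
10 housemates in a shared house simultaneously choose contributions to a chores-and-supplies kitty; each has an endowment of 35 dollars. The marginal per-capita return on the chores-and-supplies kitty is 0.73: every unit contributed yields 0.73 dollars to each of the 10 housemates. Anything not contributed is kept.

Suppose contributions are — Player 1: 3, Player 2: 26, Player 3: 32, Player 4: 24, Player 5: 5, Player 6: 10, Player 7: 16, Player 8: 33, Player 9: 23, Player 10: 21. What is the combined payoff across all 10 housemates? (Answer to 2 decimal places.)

1565.90 dollars

Total contributed: 3 + 26 + 32 + 24 + 5 + 10 + 16 + 33 + 23 + 21 = 193; total kept: 10 × 35 − 193 = 157.
The chores-and-supplies kitty pays out 0.73 × 10 × 193 = 1408.90 in aggregate.
Group total = 157 + 1408.90 = 1565.90.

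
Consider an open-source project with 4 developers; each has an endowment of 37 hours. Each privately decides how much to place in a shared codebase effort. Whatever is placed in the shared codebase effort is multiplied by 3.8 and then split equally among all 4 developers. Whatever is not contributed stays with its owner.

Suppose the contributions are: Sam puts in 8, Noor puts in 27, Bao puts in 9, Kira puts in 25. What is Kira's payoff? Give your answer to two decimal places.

77.55 hours

Total contributed: 8 + 27 + 9 + 25 = 69.
Each receives 3.8 × 69 / 4 = 65.55 from the shared codebase effort.
Kira keeps 37 − 25 = 12, so Kira's payoff is 12 + 65.55 = 77.55.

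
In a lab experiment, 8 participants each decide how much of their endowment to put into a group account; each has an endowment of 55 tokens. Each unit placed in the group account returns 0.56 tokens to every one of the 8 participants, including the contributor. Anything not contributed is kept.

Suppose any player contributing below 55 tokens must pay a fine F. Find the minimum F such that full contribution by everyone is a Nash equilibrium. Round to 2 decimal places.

24.20 tokens

Given the others contribute fully, the best deviation is to contribute 0 (any partial contribution still incurs the fine and gives up units whose private return 0.56 is below 1).
Deviating from 55 to 0 saves 55 tokens but forfeits the deviator's share of the drop in the group account: 0.56 × 55 = 30.80.
So the deviation gain is 55 − 30.80 = 24.20, and the fine must be at least 24.20 tokens to wipe it out.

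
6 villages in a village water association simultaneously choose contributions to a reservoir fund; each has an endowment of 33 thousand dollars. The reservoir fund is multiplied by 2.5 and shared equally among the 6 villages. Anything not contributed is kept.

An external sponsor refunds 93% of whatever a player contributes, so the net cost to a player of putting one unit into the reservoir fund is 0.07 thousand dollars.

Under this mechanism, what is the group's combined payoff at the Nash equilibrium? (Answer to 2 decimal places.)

679.14 thousand dollars

The effective private return per unit is now (2.5/6) / 0.07 = 5.9524 > 1, so every player's dominant strategy flips to full contribution.
At the Nash equilibrium everyone contributes 33. Group total payoff = 6 × (33 × 0.93 + 2.5 × 33) = 679.14.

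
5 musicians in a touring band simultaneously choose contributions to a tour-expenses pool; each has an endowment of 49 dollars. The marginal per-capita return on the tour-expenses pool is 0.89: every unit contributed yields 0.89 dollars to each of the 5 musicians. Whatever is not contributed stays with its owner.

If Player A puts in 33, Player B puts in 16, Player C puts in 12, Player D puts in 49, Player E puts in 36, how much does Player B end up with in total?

Total contributed: 33 + 16 + 12 + 49 + 36 = 146.
Each receives 0.89 × 146 = 129.94 from the tour-expenses pool.
Player B keeps 49 − 16 = 33, so Player B's payoff is 33 + 129.94 = 162.94.

162.94 dollars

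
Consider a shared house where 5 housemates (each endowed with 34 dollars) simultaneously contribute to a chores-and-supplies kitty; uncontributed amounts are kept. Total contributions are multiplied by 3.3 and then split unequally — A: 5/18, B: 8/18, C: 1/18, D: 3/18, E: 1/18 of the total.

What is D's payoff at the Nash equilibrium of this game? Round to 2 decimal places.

A player with share s gets back 3.3·s per unit contributed, so full contribution is dominant for anyone with s > 1/3.3 = 0.3030 and zero contribution is dominant for anyone below.
Only B (8/18) clears that bar, contributing 34; the remaining 4 contribute 0. Total contributed: 34.
D keeps 34 and receives 3.3 × 34 × 3/18 = 18.70 from the chores-and-supplies kitty, for a payoff of 52.70.

52.70 dollars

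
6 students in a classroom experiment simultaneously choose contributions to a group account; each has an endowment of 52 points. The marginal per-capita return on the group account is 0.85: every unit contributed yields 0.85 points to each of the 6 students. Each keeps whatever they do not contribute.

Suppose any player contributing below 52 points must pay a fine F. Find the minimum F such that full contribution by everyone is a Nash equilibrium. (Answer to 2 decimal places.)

Given the others contribute fully, the best deviation is to contribute 0 (any partial contribution still incurs the fine and gives up units whose private return 0.85 is below 1).
Deviating from 52 to 0 saves 52 points but forfeits the deviator's share of the drop in the group account: 0.85 × 52 = 44.20.
So the deviation gain is 52 − 44.20 = 7.80, and the fine must be at least 7.80 points to wipe it out.

7.80 points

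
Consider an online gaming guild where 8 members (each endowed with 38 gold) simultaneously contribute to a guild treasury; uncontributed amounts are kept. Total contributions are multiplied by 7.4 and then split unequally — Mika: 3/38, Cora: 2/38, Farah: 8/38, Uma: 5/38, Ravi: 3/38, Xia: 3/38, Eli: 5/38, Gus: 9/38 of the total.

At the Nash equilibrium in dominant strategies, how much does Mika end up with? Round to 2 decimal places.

82.40 gold

A player with share s gets back 7.4·s per unit contributed, so full contribution is dominant for anyone with s > 1/7.4 = 0.1351 and zero contribution is dominant for anyone below.
Farah and Gus are above the threshold, contributing 38 each; the remaining 6 contribute 0. Total contributed: 76.
Mika keeps 38 and receives 7.4 × 76 × 3/38 = 44.40 from the guild treasury, for a payoff of 82.40.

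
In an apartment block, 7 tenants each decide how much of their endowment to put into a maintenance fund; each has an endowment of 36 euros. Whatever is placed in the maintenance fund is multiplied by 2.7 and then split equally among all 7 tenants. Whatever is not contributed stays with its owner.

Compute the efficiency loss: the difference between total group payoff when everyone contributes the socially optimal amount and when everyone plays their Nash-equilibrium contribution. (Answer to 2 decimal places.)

Each contributed unit returns 2.7/7 = 0.3857 to its contributor — below 1 — so contributing 0 is dominant for every player. At the Nash equilibrium everyone keeps their 36, and the group total is 7 × 36 = 252.
Each contributed unit returns 2.700 to the group as a whole (0.3857 to each of 7 players), which exceeds 1, so the social optimum is full contribution: group total = 2.700 × 252 = 680.40.
Efficiency loss = 680.40 − 252 = 428.40.

428.40 euros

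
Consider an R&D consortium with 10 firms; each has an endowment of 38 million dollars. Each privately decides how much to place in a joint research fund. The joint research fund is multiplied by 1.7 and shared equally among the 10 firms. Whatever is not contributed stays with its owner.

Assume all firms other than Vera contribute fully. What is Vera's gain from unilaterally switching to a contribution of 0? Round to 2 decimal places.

Switching from a contribution of 38 to 0 lets Vera keep an extra 38 million dollars, but lowers the joint research fund by 38, which costs Vera their own share of that drop: 1.7/10 × 38 = 6.46.
Net gain = 38 − 6.46 = 31.54. The private return per contributed unit (0.1700) is below 1, so free-riding is indeed the best response regardless of what the others do.

31.54 million dollars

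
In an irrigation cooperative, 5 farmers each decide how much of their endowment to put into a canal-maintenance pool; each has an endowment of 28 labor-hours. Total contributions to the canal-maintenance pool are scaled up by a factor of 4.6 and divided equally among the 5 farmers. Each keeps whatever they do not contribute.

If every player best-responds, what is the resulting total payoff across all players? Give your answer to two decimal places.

140.00 labor-hours

Each contributed unit returns 4.6/5 = 0.9200 to its contributor — below 1 — so contributing 0 is dominant for every player. At the Nash equilibrium everyone keeps their 28, and the group total is 5 × 28 = 140.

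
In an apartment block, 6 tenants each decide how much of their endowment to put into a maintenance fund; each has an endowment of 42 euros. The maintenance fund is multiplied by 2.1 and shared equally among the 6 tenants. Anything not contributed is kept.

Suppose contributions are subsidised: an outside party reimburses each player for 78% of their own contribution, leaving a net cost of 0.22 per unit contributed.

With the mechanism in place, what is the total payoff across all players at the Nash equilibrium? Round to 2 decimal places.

The effective private return per unit is now (2.1/6) / 0.22 = 1.5909 > 1, so every player's dominant strategy flips to full contribution.
At the Nash equilibrium everyone contributes 42. Group total payoff = 6 × (42 × 0.78 + 2.1 × 42) = 725.76.

725.76 euros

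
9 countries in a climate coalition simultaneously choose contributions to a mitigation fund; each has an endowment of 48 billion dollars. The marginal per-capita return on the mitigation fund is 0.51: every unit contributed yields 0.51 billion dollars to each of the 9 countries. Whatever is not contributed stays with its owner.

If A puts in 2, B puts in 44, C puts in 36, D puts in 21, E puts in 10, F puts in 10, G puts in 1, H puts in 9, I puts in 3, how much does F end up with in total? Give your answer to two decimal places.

Total contributed: 2 + 44 + 36 + 21 + 10 + 10 + 1 + 9 + 3 = 136.
Each receives 0.51 × 136 = 69.36 from the mitigation fund.
F keeps 48 − 10 = 38, so F's payoff is 38 + 69.36 = 107.36.

107.36 billion dollars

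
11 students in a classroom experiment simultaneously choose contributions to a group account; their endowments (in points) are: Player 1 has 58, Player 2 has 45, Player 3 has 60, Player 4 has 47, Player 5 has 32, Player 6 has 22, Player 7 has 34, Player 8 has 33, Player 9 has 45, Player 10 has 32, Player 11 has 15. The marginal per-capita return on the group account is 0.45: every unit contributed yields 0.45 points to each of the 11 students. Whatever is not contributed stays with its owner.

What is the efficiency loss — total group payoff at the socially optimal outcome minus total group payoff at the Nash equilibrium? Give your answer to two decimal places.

1670.85 points

The private return per contributed unit is 0.45 < 1 for everyone, so the Nash equilibrium is zero contribution and the group total is Σ E_j = 58 + 45 + 60 + 47 + 32 + 22 + 34 + 33 + 45 + 32 + 15 = 423.
Each contributed unit returns 4.950 to the group, so the social optimum is full contribution by everyone: group total = 4.950 × 423 = 2093.85.
Efficiency loss = (4.950 − 1) × 423 = 1670.85.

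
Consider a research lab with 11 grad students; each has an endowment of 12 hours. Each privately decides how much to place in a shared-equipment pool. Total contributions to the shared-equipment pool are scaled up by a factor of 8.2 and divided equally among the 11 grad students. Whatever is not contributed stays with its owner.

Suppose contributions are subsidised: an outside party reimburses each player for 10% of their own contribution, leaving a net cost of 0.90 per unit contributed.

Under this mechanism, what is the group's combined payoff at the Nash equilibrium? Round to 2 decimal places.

132.00 hours

The effective private return is (8.2/11) / 0.90 = 0.8283, which is still under 1, so the mechanism doesn't change anyone's dominant strategy: zero contribution.
Everyone keeps their endowment and the group total is 11 × 12 = 132.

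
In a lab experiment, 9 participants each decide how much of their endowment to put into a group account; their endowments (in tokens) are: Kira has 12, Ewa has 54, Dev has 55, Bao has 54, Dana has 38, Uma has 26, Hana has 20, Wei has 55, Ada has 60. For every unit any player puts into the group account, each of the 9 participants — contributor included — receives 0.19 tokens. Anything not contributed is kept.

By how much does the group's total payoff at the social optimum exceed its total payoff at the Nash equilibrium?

The private return per contributed unit is 0.19 < 1 for everyone, so the Nash equilibrium is zero contribution and the group total is Σ E_j = 12 + 54 + 55 + 54 + 38 + 26 + 20 + 55 + 60 = 374.
Each contributed unit returns 1.710 to the group, so the social optimum is full contribution by everyone: group total = 1.710 × 374 = 639.54.
Efficiency loss = (1.710 − 1) × 374 = 265.54.

265.54 tokens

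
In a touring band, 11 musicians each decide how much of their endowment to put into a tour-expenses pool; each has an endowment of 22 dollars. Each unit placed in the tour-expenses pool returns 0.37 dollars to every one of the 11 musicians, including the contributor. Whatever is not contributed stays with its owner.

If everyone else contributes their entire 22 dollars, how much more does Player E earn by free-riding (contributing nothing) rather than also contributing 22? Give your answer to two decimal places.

13.86 dollars

Switching from a contribution of 22 to 0 lets Player E keep an extra 22 dollars, but lowers the tour-expenses pool by 22, which costs Player E their own share of that drop: 0.37 × 22 = 8.14.
Net gain = 22 − 8.14 = 13.86. The private return per contributed unit (0.37) is below 1, so free-riding is indeed the best response regardless of what the others do.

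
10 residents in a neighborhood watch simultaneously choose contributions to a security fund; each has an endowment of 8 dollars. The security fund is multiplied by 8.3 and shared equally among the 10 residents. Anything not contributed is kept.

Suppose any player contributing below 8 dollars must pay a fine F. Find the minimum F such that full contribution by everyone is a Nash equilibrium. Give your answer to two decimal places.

Given the others contribute fully, the best deviation is to contribute 0 (any partial contribution still incurs the fine and gives up units whose private return 0.8300 is below 1).
Deviating from 8 to 0 saves 8 dollars but forfeits the deviator's share of the drop in the security fund: 8.3/10 × 8 = 6.64.
So the deviation gain is 8 − 6.64 = 1.36, and the fine must be at least 1.36 dollars to wipe it out.

1.36 dollars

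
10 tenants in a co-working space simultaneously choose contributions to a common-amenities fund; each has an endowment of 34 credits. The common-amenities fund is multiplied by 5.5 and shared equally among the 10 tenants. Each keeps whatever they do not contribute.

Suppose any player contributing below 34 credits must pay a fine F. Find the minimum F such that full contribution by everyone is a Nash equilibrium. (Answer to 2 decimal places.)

15.30 credits

Given the others contribute fully, the best deviation is to contribute 0 (any partial contribution still incurs the fine and gives up units whose private return 0.5500 is below 1).
Deviating from 34 to 0 saves 34 credits but forfeits the deviator's share of the drop in the common-amenities fund: 5.5/10 × 34 = 18.70.
So the deviation gain is 34 − 18.70 = 15.30, and the fine must be at least 15.30 credits to wipe it out.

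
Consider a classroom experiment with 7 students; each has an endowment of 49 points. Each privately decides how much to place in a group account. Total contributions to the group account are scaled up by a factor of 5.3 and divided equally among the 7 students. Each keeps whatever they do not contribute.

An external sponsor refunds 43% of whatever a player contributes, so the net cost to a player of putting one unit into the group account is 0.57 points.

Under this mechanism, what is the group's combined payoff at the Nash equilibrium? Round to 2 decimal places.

1965.39 points

Under the mechanism each unit contributed yields (5.3/7) / 0.57 = 1.3283 back to its contributor per unit of net cost, which exceeds 1, making full contribution the dominant choice for everyone.
At the Nash equilibrium everyone contributes 49. Group total payoff = 7 × (49 × 0.43 + 5.3 × 49) = 1965.39.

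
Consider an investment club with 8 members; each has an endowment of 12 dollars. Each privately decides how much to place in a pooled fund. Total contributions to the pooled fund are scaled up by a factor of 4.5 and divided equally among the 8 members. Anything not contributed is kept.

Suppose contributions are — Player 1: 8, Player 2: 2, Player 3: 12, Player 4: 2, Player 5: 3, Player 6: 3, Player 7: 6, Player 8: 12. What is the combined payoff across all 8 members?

Total contributed: 8 + 2 + 12 + 2 + 3 + 3 + 6 + 12 = 48; total kept: 8 × 12 − 48 = 48.
The pooled fund pays out 4.5 × 48 = 216.00 in aggregate.
Group total = 48 + 216.00 = 264.00.

264.00 dollars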